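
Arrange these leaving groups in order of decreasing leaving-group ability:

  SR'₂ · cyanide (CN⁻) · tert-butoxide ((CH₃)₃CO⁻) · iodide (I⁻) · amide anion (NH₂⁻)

iodide (I⁻) > SR'₂ > cyanide (CN⁻) > tert-butoxide ((CH₃)₃CO⁻) > amide anion (NH₂⁻)

iodide (I⁻): pKₐ(HI) ≈ -10
SR'₂: pKₐ(R'₂SH⁺) ≈ -7
cyanide (CN⁻): pKₐ(HCN) ≈ 9.2 — sp carbon stabilises the charge somewhat, but still a poor LG
tert-butoxide ((CH₃)₃CO⁻): pKₐ(t-BuOH) ≈ 18 — bulky, strongly basic alkoxide
amide anion (NH₂⁻): pKₐ(NH₃) ≈ 38 — extremely strong base; never a leaving group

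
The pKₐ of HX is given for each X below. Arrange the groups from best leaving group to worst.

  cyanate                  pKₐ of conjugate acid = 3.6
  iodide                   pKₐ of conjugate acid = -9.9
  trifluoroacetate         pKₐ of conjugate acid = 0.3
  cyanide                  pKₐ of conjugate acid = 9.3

Lower conjugate-acid pKₐ ⇒ weaker base ⇒ better leaving group.
Sorting by the given values: iodide (-9.9), trifluoroacetate (0.3), cyanate (3.6), cyanide (9.3).

iodide > trifluoroacetate > cyanate > cyanide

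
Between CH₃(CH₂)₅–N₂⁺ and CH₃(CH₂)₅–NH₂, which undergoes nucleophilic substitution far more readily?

CH₃(CH₂)₅–N₂⁺

From CH₃(CH₂)₅–NH₂ the departing group would be NH₂⁻ (pKₐ(NH₃) ≈ 38). Extremely strong base; never a leaving group.
From CH₃(CH₂)₅–N₂⁺ the leaving group is N₂ (no meaningful conjugate acid; N₂ departs as an exceptionally stable neutral molecule).
(In practice CH₃(CH₂)₅–N₂⁺ is made from CH₃(CH₂)₅–NH₂ by diazotisation (NaNO₂ / HCl, 0 °C), generating a diazonium salt that expels N₂.)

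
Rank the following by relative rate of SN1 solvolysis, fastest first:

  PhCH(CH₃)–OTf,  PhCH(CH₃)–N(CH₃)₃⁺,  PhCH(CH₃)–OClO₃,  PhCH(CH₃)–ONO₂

Identical carbon frameworks mean the comparison reduces to leaving-group quality.
The more stable X⁻ (or X) is on its own — i.e. the weaker a base it is — the better a leaving group it makes.
PhCH(CH₃)–OTf loses OTf⁻: pKₐ(CF₃SO₃H (triflic acid)) ≈ -14
PhCH(CH₃)–OClO₃ loses ClO₄⁻: pKₐ(HClO₄) ≈ -10
PhCH(CH₃)–ONO₂ loses NO₃⁻: pKₐ(HNO₃) ≈ -1.3
PhCH(CH₃)–N(CH₃)₃⁺ loses NR'₃: pKₐ(R'₃NH⁺) ≈ 10.7

PhCH(CH₃)–OTf > PhCH(CH₃)–OClO₃ > PhCH(CH₃)–ONO₂ > PhCH(CH₃)–N(CH₃)₃⁺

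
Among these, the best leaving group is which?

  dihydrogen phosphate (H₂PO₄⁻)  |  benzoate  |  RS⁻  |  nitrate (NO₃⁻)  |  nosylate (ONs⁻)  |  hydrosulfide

nosylate (ONs⁻)

Leaving-group ability tracks the stability of the departed species; conjugate-acid pKₐ is the usual yardstick (lower pKₐ → better LG).
nosylate (ONs⁻): pKₐ(p-O₂NC₆H₄SO₃H) ≈ -3.5
nitrate (NO₃⁻): pKₐ(HNO₃) ≈ -1.3
dihydrogen phosphate (H₂PO₄⁻): pKₐ(H₃PO₄) ≈ 2.1
benzoate: pKₐ(C₆H₅COOH) ≈ 4.2
hydrosulfide: pKₐ(H₂S) ≈ 7
RS⁻: pKₐ(RSH (a thiol)) ≈ 10.5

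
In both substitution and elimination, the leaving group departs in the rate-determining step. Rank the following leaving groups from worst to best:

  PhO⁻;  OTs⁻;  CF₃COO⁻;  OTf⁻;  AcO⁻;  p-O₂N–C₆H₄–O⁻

PhO⁻ < p-O₂N–C₆H₄–O⁻ < AcO⁻ < CF₃COO⁻ < OTs⁻ < OTf⁻

Rank by basicity of the departing species: weakest base leaves most easily.
OTf⁻: pKₐ(CF₃SO₃H (triflic acid)) ≈ -14
OTs⁻: pKₐ(p-CH₃C₆H₄SO₃H (TsOH)) ≈ -2.8
CF₃COO⁻: pKₐ(CF₃COOH) ≈ 0.2
AcO⁻: pKₐ(CH₃COOH) ≈ 4.8
p-O₂N–C₆H₄–O⁻: pKₐ(p-nitrophenol) ≈ 7.2
PhO⁻: pKₐ(C₆H₅OH (phenol)) ≈ 10
The question asks for worst first, so the sequence is read in increasing leaving-group ability.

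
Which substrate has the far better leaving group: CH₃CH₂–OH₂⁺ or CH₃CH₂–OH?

CH₃CH₂–OH₂⁺

From CH₃CH₂–OH the departing group would be OH⁻ (pKₐ(H₂O) ≈ 15.7). Strong base; essentially never leaves without prior activation.
From CH₃CH₂–OH₂⁺ the leaving group is H₂O (pKₐ(H₃O⁺) ≈ -1.7). Neutral; leaves from a protonated alcohol (R–OH₂⁺).
(In practice CH₃CH₂–OH₂⁺ is made from CH₃CH₂–OH by protonation with strong acid, converting the leaving group from hydroxide to neutral water.)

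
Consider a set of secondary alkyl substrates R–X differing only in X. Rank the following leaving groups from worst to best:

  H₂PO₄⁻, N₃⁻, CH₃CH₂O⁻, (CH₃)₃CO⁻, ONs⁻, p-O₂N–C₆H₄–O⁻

(CH₃)₃CO⁻ < CH₃CH₂O⁻ < p-O₂N–C₆H₄–O⁻ < N₃⁻ < H₂PO₄⁻ < ONs⁻

ONs⁻: pKₐ(p-O₂NC₆H₄SO₃H) ≈ -3.5 — p-nitro group further stabilises the sulfonate
H₂PO₄⁻: pKₐ(H₃PO₄) ≈ 2.1 — moderate base; biological leaving group after further activation
N₃⁻: pKₐ(HN₃) ≈ 4.7
p-O₂N–C₆H₄–O⁻: pKₐ(p-nitrophenol) ≈ 7.2
CH₃CH₂O⁻: pKₐ(CH₃CH₂OH) ≈ 16 — strong base; alkoxides do not leave unassisted
(CH₃)₃CO⁻: pKₐ(t-BuOH) ≈ 18 — bulky, strongly basic alkoxide
The question asks for worst first, so the sequence is read in increasing leaving-group ability.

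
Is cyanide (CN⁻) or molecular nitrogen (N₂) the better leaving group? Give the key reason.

molecular nitrogen (N₂)

molecular nitrogen (N₂) is the better leaving group.
N₂ is the ultimate leaving group — it departs as an exceptionally stable neutral molecule, whereas cyanide (CN⁻) (pKₐ(HCN) ≈ 9.2) is far more basic.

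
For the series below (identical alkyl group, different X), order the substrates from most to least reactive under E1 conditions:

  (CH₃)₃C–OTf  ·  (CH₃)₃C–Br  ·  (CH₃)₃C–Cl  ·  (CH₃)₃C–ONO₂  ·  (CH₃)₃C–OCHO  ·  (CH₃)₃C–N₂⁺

(CH₃)₃C–N₂⁺ > (CH₃)₃C–OTf > (CH₃)₃C–Br > (CH₃)₃C–Cl > (CH₃)₃C–ONO₂ > (CH₃)₃C–OCHO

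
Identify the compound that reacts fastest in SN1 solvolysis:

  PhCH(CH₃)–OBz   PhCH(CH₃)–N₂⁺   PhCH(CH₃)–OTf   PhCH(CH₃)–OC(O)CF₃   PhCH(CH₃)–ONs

Same R in every case — rank the leaving groups.
Leaving-group ability tracks the stability of the departed species; conjugate-acid pKₐ is the usual yardstick (lower pKₐ → better LG).
PhCH(CH₃)–N₂⁺ loses N₂: no meaningful conjugate acid; N₂ departs as an exceptionally stable neutral molecule
PhCH(CH₃)–OTf loses OTf⁻: pKₐ(CF₃SO₃H (triflic acid)) ≈ -14
PhCH(CH₃)–ONs loses ONs⁻: pKₐ(p-O₂NC₆H₄SO₃H) ≈ -3.5
PhCH(CH₃)–OC(O)CF₃ loses CF₃COO⁻: pKₐ(CF₃COOH) ≈ 0.2
PhCH(CH₃)–OBz loses PhCOO⁻: pKₐ(C₆H₅COOH) ≈ 4.2

PhCH(CH₃)–N₂⁺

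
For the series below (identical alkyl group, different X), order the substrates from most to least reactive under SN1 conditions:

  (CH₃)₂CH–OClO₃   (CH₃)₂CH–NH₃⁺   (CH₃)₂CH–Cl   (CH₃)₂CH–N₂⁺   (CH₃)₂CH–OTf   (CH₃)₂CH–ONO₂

The skeletons are identical, so relative rate is governed entirely by leaving-group ability.
Rank by basicity of the departing species: weakest base leaves most easily.
(CH₃)₂CH–N₂⁺ loses N₂: no meaningful conjugate acid; N₂ departs as an exceptionally stable neutral molecule
(CH₃)₂CH–OTf loses OTf⁻: pKₐ(CF₃SO₃H (triflic acid)) ≈ -14
(CH₃)₂CH–OClO₃ loses ClO₄⁻: pKₐ(HClO₄) ≈ -10
(CH₃)₂CH–Cl loses Cl⁻: pKₐ(HCl) ≈ -7
(CH₃)₂CH–ONO₂ loses NO₃⁻: pKₐ(HNO₃) ≈ -1.3
(CH₃)₂CH–NH₃⁺ loses NH₃: pKₐ(NH₄⁺) ≈ 9.2

(CH₃)₂CH–N₂⁺ > (CH₃)₂CH–OTf > (CH₃)₂CH–OClO₃ > (CH₃)₂CH–Cl > (CH₃)₂CH–ONO₂ > (CH₃)₂CH–NH₃⁺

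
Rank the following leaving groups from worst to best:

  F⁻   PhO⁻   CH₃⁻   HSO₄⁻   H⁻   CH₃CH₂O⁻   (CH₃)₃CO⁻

A good leaving group is a weak base: the lower the pKₐ of its conjugate acid, the more readily it departs.
HSO₄⁻: pKₐ(H₂SO₄) ≈ -3
F⁻: pKₐ(HF) ≈ 3.2
PhO⁻: pKₐ(C₆H₅OH (phenol)) ≈ 10
CH₃CH₂O⁻: pKₐ(CH₃CH₂OH) ≈ 16
(CH₃)₃CO⁻: pKₐ(t-BuOH) ≈ 18
H⁻: pKₐ(H₂) ≈ 36
CH₃⁻: pKₐ(CH₄) ≈ 48
Reversing gives the worst-to-best order requested.

CH₃⁻ < H⁻ < (CH₃)₃CO⁻ < CH₃CH₂O⁻ < PhO⁻ < F⁻ < HSO₄⁻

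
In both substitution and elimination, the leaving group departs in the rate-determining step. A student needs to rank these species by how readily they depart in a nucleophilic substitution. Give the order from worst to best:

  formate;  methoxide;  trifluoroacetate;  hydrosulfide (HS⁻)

methoxide < hydrosulfide (HS⁻) < formate < trifluoroacetate

Leaving-group ability tracks the stability of the departed species; conjugate-acid pKₐ is the usual yardstick (lower pKₐ → better LG).
trifluoroacetate: pKₐ(CF₃COOH) ≈ 0.2
formate: pKₐ(HCOOH) ≈ 3.8
hydrosulfide (HS⁻): pKₐ(H₂S) ≈ 7
methoxide: pKₐ(CH₃OH) ≈ 15.5
Listed from poorest to best leaving group as asked.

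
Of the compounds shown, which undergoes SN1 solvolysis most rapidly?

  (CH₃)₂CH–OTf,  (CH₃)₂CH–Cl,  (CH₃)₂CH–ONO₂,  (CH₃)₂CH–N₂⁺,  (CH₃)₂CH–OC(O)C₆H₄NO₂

Identical carbon frameworks mean the comparison reduces to leaving-group quality.
Leaving-group ability tracks the stability of the departed species; conjugate-acid pKₐ is the usual yardstick (lower pKₐ → better LG).
(CH₃)₂CH–N₂⁺ loses N₂: no meaningful conjugate acid; N₂ departs as an exceptionally stable neutral molecule
(CH₃)₂CH–OTf loses OTf⁻: pKₐ(CF₃SO₃H (triflic acid)) ≈ -14
(CH₃)₂CH–Cl loses Cl⁻: pKₐ(HCl) ≈ -7
(CH₃)₂CH–ONO₂ loses NO₃⁻: pKₐ(HNO₃) ≈ -1.3
(CH₃)₂CH–OC(O)C₆H₄NO₂ loses p-O₂N–C₆H₄–COO⁻: pKₐ(p-nitrobenzoic acid) ≈ 3.4

(CH₃)₂CH–N₂⁺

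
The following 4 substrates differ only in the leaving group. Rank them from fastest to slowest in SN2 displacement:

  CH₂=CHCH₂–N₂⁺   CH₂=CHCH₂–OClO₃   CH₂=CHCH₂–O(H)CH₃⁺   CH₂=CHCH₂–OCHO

CH₂=CHCH₂–N₂⁺ > CH₂=CHCH₂–OClO₃ > CH₂=CHCH₂–O(H)CH₃⁺ > CH₂=CHCH₂–OCHO

Identical carbon frameworks mean the comparison reduces to leaving-group quality.
The more stable X⁻ (or X) is on its own — i.e. the weaker a base it is — the better a leaving group it makes.
CH₂=CHCH₂–N₂⁺ loses N₂: no meaningful conjugate acid; N₂ departs as an exceptionally stable neutral molecule
CH₂=CHCH₂–OClO₃ loses ClO₄⁻: pKₐ(HClO₄) ≈ -10
CH₂=CHCH₂–O(H)CH₃⁺ loses R'OH: pKₐ(R'OH₂⁺) ≈ -2.4
CH₂=CHCH₂–OCHO loses HCOO⁻: pKₐ(HCOOH) ≈ 3.8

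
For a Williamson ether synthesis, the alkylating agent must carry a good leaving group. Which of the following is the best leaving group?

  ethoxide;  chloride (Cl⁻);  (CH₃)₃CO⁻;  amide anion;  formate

chloride (Cl⁻): pKₐ(HCl) ≈ -7
formate: pKₐ(HCOOH) ≈ 3.8
ethoxide: pKₐ(CH₃CH₂OH) ≈ 16
(CH₃)₃CO⁻: pKₐ(t-BuOH) ≈ 18
amide anion: pKₐ(NH₃) ≈ 38

chloride (Cl⁻)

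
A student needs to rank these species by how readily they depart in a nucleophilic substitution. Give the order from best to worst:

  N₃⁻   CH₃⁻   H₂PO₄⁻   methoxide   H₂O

H₂O: pKₐ(H₃O⁺) ≈ -1.7 — neutral; leaves from a protonated alcohol (R–OH₂⁺)
H₂PO₄⁻: pKₐ(H₃PO₄) ≈ 2.1
N₃⁻: pKₐ(HN₃) ≈ 4.7 — linear, resonance-stabilised
methoxide: pKₐ(CH₃OH) ≈ 15.5
CH₃⁻: pKₐ(CH₄) ≈ 48 — unstabilised carbanion; the worst conceivable leaving group

H₂O > H₂PO₄⁻ > N₃⁻ > methoxide > CH₃⁻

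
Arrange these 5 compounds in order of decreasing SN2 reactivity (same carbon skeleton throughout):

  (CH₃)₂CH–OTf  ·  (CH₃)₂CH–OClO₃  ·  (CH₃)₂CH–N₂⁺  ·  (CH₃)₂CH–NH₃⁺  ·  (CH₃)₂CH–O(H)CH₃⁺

Identical carbon frameworks mean the comparison reduces to leaving-group quality.
Leaving-group ability tracks the stability of the departed species; conjugate-acid pKₐ is the usual yardstick (lower pKₐ → better LG).
(CH₃)₂CH–N₂⁺ loses N₂: no meaningful conjugate acid; N₂ departs as an exceptionally stable neutral molecule
(CH₃)₂CH–OTf loses OTf⁻: pKₐ(CF₃SO₃H (triflic acid)) ≈ -14
(CH₃)₂CH–OClO₃ loses ClO₄⁻: pKₐ(HClO₄) ≈ -10
(CH₃)₂CH–O(H)CH₃⁺ loses R'OH: pKₐ(R'OH₂⁺) ≈ -2.4
(CH₃)₂CH–NH₃⁺ loses NH₃: pKₐ(NH₄⁺) ≈ 9.2

(CH₃)₂CH–N₂⁺ > (CH₃)₂CH–OTf > (CH₃)₂CH–OClO₃ > (CH₃)₂CH–O(H)CH₃⁺ > (CH₃)₂CH–NH₃⁺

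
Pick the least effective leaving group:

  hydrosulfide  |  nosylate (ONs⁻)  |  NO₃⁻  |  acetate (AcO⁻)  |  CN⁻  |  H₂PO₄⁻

CN⁻

Leaving-group ability tracks the stability of the departed species; conjugate-acid pKₐ is the usual yardstick (lower pKₐ → better LG).
nosylate (ONs⁻): pKₐ(p-O₂NC₆H₄SO₃H) ≈ -3.5
NO₃⁻: pKₐ(HNO₃) ≈ -1.3
H₂PO₄⁻: pKₐ(H₃PO₄) ≈ 2.1
acetate (AcO⁻): pKₐ(CH₃COOH) ≈ 4.8
hydrosulfide: pKₐ(H₂S) ≈ 7
CN⁻: pKₐ(HCN) ≈ 9.2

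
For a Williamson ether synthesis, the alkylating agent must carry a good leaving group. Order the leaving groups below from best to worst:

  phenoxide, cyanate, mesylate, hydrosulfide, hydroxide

mesylate > cyanate > hydrosulfide > phenoxide > hydroxide

The more stable X⁻ (or X) is on its own — i.e. the weaker a base it is — the better a leaving group it makes.
mesylate: pKₐ(CH₃SO₃H (MsOH)) ≈ -1.9
cyanate: pKₐ(HOCN) ≈ 3.5
hydrosulfide: pKₐ(H₂S) ≈ 7
phenoxide: pKₐ(C₆H₅OH (phenol)) ≈ 10
hydroxide: pKₐ(H₂O) ≈ 15.7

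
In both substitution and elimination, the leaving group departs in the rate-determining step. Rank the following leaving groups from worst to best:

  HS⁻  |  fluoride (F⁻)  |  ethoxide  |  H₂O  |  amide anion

amide anion < ethoxide < HS⁻ < fluoride (F⁻) < H₂O

Rank by basicity of the departing species: weakest base leaves most easily.
H₂O: pKₐ(H₃O⁺) ≈ -1.7
fluoride (F⁻): pKₐ(HF) ≈ 3.2 — small and strongly basic; the poor halide leaving group
HS⁻: pKₐ(H₂S) ≈ 7 — larger and more polarisable than the oxygen analogue
ethoxide: pKₐ(CH₃CH₂OH) ≈ 16 — strong base; alkoxides do not leave unassisted
amide anion: pKₐ(NH₃) ≈ 38 — extremely strong base; never a leaving group
The question asks for worst first, so the sequence is read in increasing leaving-group ability.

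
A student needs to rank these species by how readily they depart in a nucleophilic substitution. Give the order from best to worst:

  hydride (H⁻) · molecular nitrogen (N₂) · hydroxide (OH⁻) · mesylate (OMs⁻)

molecular nitrogen (N₂) > mesylate (OMs⁻) > hydroxide (OH⁻) > hydride (H⁻)

The more stable X⁻ (or X) is on its own — i.e. the weaker a base it is — the better a leaving group it makes.
molecular nitrogen (N₂): no meaningful conjugate acid; N₂ departs as an exceptionally stable neutral molecule
mesylate (OMs⁻): pKₐ(CH₃SO₃H (MsOH)) ≈ -1.9
hydroxide (OH⁻): pKₐ(H₂O) ≈ 15.7
hydride (H⁻): pKₐ(H₂) ≈ 36 — extremely strong base; leaves only in special hydride-transfer contexts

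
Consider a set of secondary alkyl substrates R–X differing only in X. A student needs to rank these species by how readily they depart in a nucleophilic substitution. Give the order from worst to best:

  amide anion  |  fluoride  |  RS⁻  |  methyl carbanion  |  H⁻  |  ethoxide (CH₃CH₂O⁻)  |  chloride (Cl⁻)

The more stable X⁻ (or X) is on its own — i.e. the weaker a base it is — the better a leaving group it makes.
chloride (Cl⁻): pKₐ(HCl) ≈ -7
fluoride: pKₐ(HF) ≈ 3.2
RS⁻: pKₐ(RSH (a thiol)) ≈ 10.5
ethoxide (CH₃CH₂O⁻): pKₐ(CH₃CH₂OH) ≈ 16
H⁻: pKₐ(H₂) ≈ 36
amide anion: pKₐ(NH₃) ≈ 38
methyl carbanion: pKₐ(CH₄) ≈ 48
Listed from poorest to best leaving group as asked.

methyl carbanion < amide anion < H⁻ < ethoxide (CH₃CH₂O⁻) < RS⁻ < fluoride < chloride (Cl⁻)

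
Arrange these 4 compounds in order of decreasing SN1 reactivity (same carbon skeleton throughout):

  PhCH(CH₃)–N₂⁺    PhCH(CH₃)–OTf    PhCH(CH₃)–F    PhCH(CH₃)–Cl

The skeletons are identical, so relative rate is governed entirely by leaving-group ability.
The more stable X⁻ (or X) is on its own — i.e. the weaker a base it is — the better a leaving group it makes.
PhCH(CH₃)–N₂⁺ loses N₂: no meaningful conjugate acid; N₂ departs as an exceptionally stable neutral molecule
PhCH(CH₃)–OTf loses OTf⁻: pKₐ(CF₃SO₃H (triflic acid)) ≈ -14
PhCH(CH₃)–Cl loses Cl⁻: pKₐ(HCl) ≈ -7
PhCH(CH₃)–F loses F⁻: pKₐ(HF) ≈ 3.2

PhCH(CH₃)–N₂⁺ > PhCH(CH₃)–OTf > PhCH(CH₃)–Cl > PhCH(CH₃)–F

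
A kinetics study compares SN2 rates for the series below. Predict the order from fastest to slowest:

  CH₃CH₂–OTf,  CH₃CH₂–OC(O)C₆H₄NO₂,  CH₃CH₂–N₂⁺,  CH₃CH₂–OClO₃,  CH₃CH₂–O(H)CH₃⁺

CH₃CH₂–N₂⁺ > CH₃CH₂–OTf > CH₃CH₂–OClO₃ > CH₃CH₂–O(H)CH₃⁺ > CH₃CH₂–OC(O)C₆H₄NO₂

With the same alkyl group throughout, only the leaving group differentiates the rates.
The more stable X⁻ (or X) is on its own — i.e. the weaker a base it is — the better a leaving group it makes.
CH₃CH₂–N₂⁺ loses N₂: no meaningful conjugate acid; N₂ departs as an exceptionally stable neutral molecule
CH₃CH₂–OTf loses OTf⁻: pKₐ(CF₃SO₃H (triflic acid)) ≈ -14
CH₃CH₂–OClO₃ loses ClO₄⁻: pKₐ(HClO₄) ≈ -10
CH₃CH₂–O(H)CH₃⁺ loses R'OH: pKₐ(R'OH₂⁺) ≈ -2.4
CH₃CH₂–OC(O)C₆H₄NO₂ loses p-O₂N–C₆H₄–COO⁻: pKₐ(p-nitrobenzoic acid) ≈ 3.4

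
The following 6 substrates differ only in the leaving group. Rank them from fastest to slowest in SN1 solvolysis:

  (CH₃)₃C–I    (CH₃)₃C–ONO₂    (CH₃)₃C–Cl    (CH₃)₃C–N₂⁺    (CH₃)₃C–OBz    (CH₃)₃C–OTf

(CH₃)₃C–N₂⁺ > (CH₃)₃C–OTf > (CH₃)₃C–I > (CH₃)₃C–Cl > (CH₃)₃C–ONO₂ > (CH₃)₃C–OBz

Identical carbon frameworks mean the comparison reduces to leaving-group quality.
The more stable X⁻ (or X) is on its own — i.e. the weaker a base it is — the better a leaving group it makes.
(CH₃)₃C–N₂⁺ loses N₂: no meaningful conjugate acid; N₂ departs as an exceptionally stable neutral molecule
(CH₃)₃C–OTf loses OTf⁻: pKₐ(CF₃SO₃H (triflic acid)) ≈ -14
(CH₃)₃C–I loses I⁻: pKₐ(HI) ≈ -10
(CH₃)₃C–Cl loses Cl⁻: pKₐ(HCl) ≈ -7
(CH₃)₃C–ONO₂ loses NO₃⁻: pKₐ(HNO₃) ≈ -1.3
(CH₃)₃C–OBz loses PhCOO⁻: pKₐ(C₆H₅COOH) ≈ 4.2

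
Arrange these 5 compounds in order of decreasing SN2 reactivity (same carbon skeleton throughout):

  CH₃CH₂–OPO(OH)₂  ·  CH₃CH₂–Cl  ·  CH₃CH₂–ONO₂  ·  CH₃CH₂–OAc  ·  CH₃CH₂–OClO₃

With the same alkyl group throughout, only the leaving group differentiates the rates.
Rank by basicity of the departing species: weakest base leaves most easily.
CH₃CH₂–OClO₃ loses ClO₄⁻: pKₐ(HClO₄) ≈ -10
CH₃CH₂–Cl loses Cl⁻: pKₐ(HCl) ≈ -7
CH₃CH₂–ONO₂ loses NO₃⁻: pKₐ(HNO₃) ≈ -1.3
CH₃CH₂–OPO(OH)₂ loses H₂PO₄⁻: pKₐ(H₃PO₄) ≈ 2.1
CH₃CH₂–OAc loses AcO⁻: pKₐ(CH₃COOH) ≈ 4.8

CH₃CH₂–OClO₃ > CH₃CH₂–Cl > CH₃CH₂–ONO₂ > CH₃CH₂–OPO(OH)₂ > CH₃CH₂–OAc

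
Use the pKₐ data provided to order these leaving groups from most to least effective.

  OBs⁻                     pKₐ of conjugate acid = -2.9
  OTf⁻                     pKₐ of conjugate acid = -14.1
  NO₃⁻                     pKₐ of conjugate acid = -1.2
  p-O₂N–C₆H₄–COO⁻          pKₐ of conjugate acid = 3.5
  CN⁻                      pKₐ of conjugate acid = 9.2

Lower conjugate-acid pKₐ ⇒ weaker base ⇒ better leaving group.
Sorting by the given values: OTf⁻ (-14.1), OBs⁻ (-2.9), NO₃⁻ (-1.2), p-O₂N–C₆H₄–COO⁻ (3.5), CN⁻ (9.2).

OTf⁻ > OBs⁻ > NO₃⁻ > p-O₂N–C₆H₄–COO⁻ > CN⁻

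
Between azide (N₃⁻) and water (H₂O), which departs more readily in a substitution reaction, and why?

water (H₂O) is the better leaving group.
pKₐ(H₃O⁺) ≈ -1.7 versus pKₐ(HN₃) ≈ 4.7: water (H₂O) is the much weaker base.
Neutral; leaves from a protonated alcohol (R–OH₂⁺).

water (H₂O)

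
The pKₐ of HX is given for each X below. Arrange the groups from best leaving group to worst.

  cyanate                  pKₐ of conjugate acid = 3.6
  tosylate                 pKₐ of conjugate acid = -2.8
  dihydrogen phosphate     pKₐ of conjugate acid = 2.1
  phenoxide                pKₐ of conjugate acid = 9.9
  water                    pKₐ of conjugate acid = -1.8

Lower conjugate-acid pKₐ ⇒ weaker base ⇒ better leaving group.
Sorting by the given values: tosylate (-2.8), water (-1.8), dihydrogen phosphate (2.1), cyanate (3.6), phenoxide (9.9).

tosylate > water > dihydrogen phosphate > cyanate > phenoxide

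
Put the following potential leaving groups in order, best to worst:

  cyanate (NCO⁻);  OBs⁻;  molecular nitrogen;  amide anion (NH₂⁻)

molecular nitrogen > OBs⁻ > cyanate (NCO⁻) > amide anion (NH₂⁻)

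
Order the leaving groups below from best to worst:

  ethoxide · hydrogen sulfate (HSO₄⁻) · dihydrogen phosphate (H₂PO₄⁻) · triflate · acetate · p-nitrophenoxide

Leaving-group ability tracks the stability of the departed species; conjugate-acid pKₐ is the usual yardstick (lower pKₐ → better LG).
triflate: pKₐ(CF₃SO₃H (triflic acid)) ≈ -14 — charge spread over three oxygens and a CF₃ group; the premier leaving group in synthesis
hydrogen sulfate (HSO₄⁻): pKₐ(H₂SO₄) ≈ -3
dihydrogen phosphate (H₂PO₄⁻): pKₐ(H₃PO₄) ≈ 2.1
acetate: pKₐ(CH₃COOH) ≈ 4.8
p-nitrophenoxide: pKₐ(p-nitrophenol) ≈ 7.2 — nitro group delocalises the charge; the classic chromogenic LG
ethoxide: pKₐ(CH₃CH₂OH) ≈ 16 — strong base; alkoxides do not leave unassisted

triflate > hydrogen sulfate (HSO₄⁻) > dihydrogen phosphate (H₂PO₄⁻) > acetate > p-nitrophenoxide > ethoxide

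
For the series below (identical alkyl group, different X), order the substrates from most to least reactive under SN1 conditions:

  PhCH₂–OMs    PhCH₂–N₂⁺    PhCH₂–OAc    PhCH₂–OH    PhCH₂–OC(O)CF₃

Same R in every case — rank the leaving groups.
The more stable X⁻ (or X) is on its own — i.e. the weaker a base it is — the better a leaving group it makes.
PhCH₂–N₂⁺ loses N₂: no meaningful conjugate acid; N₂ departs as an exceptionally stable neutral molecule
PhCH₂–OMs loses OMs⁻: pKₐ(CH₃SO₃H (MsOH)) ≈ -1.9
PhCH₂–OC(O)CF₃ loses CF₃COO⁻: pKₐ(CF₃COOH) ≈ 0.2
PhCH₂–OAc loses AcO⁻: pKₐ(CH₃COOH) ≈ 4.8
PhCH₂–OH loses OH⁻: pKₐ(H₂O) ≈ 15.7

PhCH₂–N₂⁺ > PhCH₂–OMs > PhCH₂–OC(O)CF₃ > PhCH₂–OAc > PhCH₂–OH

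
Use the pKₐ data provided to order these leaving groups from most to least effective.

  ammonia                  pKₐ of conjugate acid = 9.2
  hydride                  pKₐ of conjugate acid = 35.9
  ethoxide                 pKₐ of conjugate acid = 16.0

ammonia > ethoxide > hydride

Lower conjugate-acid pKₐ ⇒ weaker base ⇒ better leaving group.
Sorting by the given values: ammonia (9.2), ethoxide (16.0), hydride (35.9).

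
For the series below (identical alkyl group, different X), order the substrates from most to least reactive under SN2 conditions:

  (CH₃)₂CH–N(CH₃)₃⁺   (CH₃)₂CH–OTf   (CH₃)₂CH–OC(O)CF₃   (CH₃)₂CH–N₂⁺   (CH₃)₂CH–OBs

(CH₃)₂CH–N₂⁺ > (CH₃)₂CH–OTf > (CH₃)₂CH–OBs > (CH₃)₂CH–OC(O)CF₃ > (CH₃)₂CH–N(CH₃)₃⁺

With the same alkyl group throughout, only the leaving group differentiates the rates.
Rank by basicity of the departing species: weakest base leaves most easily.
(CH₃)₂CH–N₂⁺ loses N₂: no meaningful conjugate acid; N₂ departs as an exceptionally stable neutral molecule
(CH₃)₂CH–OTf loses OTf⁻: pKₐ(CF₃SO₃H (triflic acid)) ≈ -14
(CH₃)₂CH–OBs loses OBs⁻: pKₐ(p-BrC₆H₄SO₃H) ≈ -2.8
(CH₃)₂CH–OC(O)CF₃ loses CF₃COO⁻: pKₐ(CF₃COOH) ≈ 0.2
(CH₃)₂CH–N(CH₃)₃⁺ loses NR'₃: pKₐ(R'₃NH⁺) ≈ 10.7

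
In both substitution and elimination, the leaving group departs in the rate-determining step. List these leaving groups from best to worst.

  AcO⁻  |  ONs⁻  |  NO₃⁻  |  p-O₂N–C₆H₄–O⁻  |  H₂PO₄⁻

ONs⁻ > NO₃⁻ > H₂PO₄⁻ > AcO⁻ > p-O₂N–C₆H₄–O⁻

ONs⁻: pKₐ(p-O₂NC₆H₄SO₃H) ≈ -3.5
NO₃⁻: pKₐ(HNO₃) ≈ -1.3
H₂PO₄⁻: pKₐ(H₃PO₄) ≈ 2.1
AcO⁻: pKₐ(CH₃COOH) ≈ 4.8
p-O₂N–C₆H₄–O⁻: pKₐ(p-nitrophenol) ≈ 7.2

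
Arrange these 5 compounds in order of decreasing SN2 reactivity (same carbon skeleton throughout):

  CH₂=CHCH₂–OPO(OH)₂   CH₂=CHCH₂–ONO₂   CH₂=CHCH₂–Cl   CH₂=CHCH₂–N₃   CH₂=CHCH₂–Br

Identical carbon frameworks mean the comparison reduces to leaving-group quality.
Leaving-group ability tracks the stability of the departed species; conjugate-acid pKₐ is the usual yardstick (lower pKₐ → better LG).
CH₂=CHCH₂–Br loses Br⁻: pKₐ(HBr) ≈ -9
CH₂=CHCH₂–Cl loses Cl⁻: pKₐ(HCl) ≈ -7
CH₂=CHCH₂–ONO₂ loses NO₃⁻: pKₐ(HNO₃) ≈ -1.3
CH₂=CHCH₂–OPO(OH)₂ loses H₂PO₄⁻: pKₐ(H₃PO₄) ≈ 2.1
CH₂=CHCH₂–N₃ loses N₃⁻: pKₐ(HN₃) ≈ 4.7

CH₂=CHCH₂–Br > CH₂=CHCH₂–Cl > CH₂=CHCH₂–ONO₂ > CH₂=CHCH₂–OPO(OH)₂ > CH₂=CHCH₂–N₃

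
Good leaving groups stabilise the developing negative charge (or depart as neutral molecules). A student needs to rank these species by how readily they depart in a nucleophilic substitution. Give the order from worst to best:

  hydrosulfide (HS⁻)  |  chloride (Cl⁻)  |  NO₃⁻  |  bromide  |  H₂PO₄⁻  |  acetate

hydrosulfide (HS⁻) < acetate < H₂PO₄⁻ < NO₃⁻ < chloride (Cl⁻) < bromide

Leaving-group ability tracks the stability of the departed species; conjugate-acid pKₐ is the usual yardstick (lower pKₐ → better LG).
bromide: pKₐ(HBr) ≈ -9 — weak base; good leaving group
chloride (Cl⁻): pKₐ(HCl) ≈ -7
NO₃⁻: pKₐ(HNO₃) ≈ -1.3 — resonance-delocalised over three oxygens
H₂PO₄⁻: pKₐ(H₃PO₄) ≈ 2.1 — moderate base; biological leaving group after further activation
acetate: pKₐ(CH₃COOH) ≈ 4.8 — resonance-stabilised but still a weak base
hydrosulfide (HS⁻): pKₐ(H₂S) ≈ 7 — larger and more polarisable than the oxygen analogue
Listed from poorest to best leaving group as asked.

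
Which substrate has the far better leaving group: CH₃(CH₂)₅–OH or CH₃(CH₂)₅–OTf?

From CH₃(CH₂)₅–OH the departing group would be OH⁻ (pKₐ(H₂O) ≈ 15.7). Strong base; essentially never leaves without prior activation.
From CH₃(CH₂)₅–OTf the leaving group is OTf⁻ (pKₐ(CF₃SO₃H (triflic acid)) ≈ -14). Charge spread over three oxygens and a CF₃ group; the premier leaving group in synthesis.
(In practice CH₃(CH₂)₅–OTf is made from CH₃(CH₂)₅–OH by treatment with Tf₂O / 2,6-lutidine, converting the hydroxyl into a triflate.)

CH₃(CH₂)₅–OTf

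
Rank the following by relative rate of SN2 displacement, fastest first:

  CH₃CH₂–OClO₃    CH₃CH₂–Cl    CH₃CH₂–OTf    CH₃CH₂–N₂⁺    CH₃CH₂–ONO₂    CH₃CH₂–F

CH₃CH₂–N₂⁺ > CH₃CH₂–OTf > CH₃CH₂–OClO₃ > CH₃CH₂–Cl > CH₃CH₂–ONO₂ > CH₃CH₂–F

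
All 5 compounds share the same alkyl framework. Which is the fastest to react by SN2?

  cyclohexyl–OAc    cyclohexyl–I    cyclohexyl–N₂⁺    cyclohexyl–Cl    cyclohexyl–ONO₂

cyclohexyl–N₂⁺

Same R in every case — rank the leaving groups.
Rank by basicity of the departing species: weakest base leaves most easily.
cyclohexyl–N₂⁺ loses N₂: no meaningful conjugate acid; N₂ departs as an exceptionally stable neutral molecule
cyclohexyl–I loses I⁻: pKₐ(HI) ≈ -10
cyclohexyl–Cl loses Cl⁻: pKₐ(HCl) ≈ -7
cyclohexyl–ONO₂ loses NO₃⁻: pKₐ(HNO₃) ≈ -1.3
cyclohexyl–OAc loses AcO⁻: pKₐ(CH₃COOH) ≈ 4.8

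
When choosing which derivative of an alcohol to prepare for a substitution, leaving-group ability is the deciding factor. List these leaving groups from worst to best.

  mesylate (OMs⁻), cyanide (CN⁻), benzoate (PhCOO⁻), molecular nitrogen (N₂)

cyanide (CN⁻) < benzoate (PhCOO⁻) < mesylate (OMs⁻) < molecular nitrogen (N₂)

Leaving-group ability tracks the stability of the departed species; conjugate-acid pKₐ is the usual yardstick (lower pKₐ → better LG).
molecular nitrogen (N₂): no meaningful conjugate acid; N₂ departs as an exceptionally stable neutral molecule
mesylate (OMs⁻): pKₐ(CH₃SO₃H (MsOH)) ≈ -1.9
benzoate (PhCOO⁻): pKₐ(C₆H₅COOH) ≈ 4.2
cyanide (CN⁻): pKₐ(HCN) ≈ 9.2
The question asks for worst first, so the sequence is read in increasing leaving-group ability.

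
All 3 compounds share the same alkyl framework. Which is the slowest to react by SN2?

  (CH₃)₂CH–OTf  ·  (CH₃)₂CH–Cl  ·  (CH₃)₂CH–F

Identical carbon frameworks mean the comparison reduces to leaving-group quality.
A good leaving group is a weak base: the lower the pKₐ of its conjugate acid, the more readily it departs.
(CH₃)₂CH–OTf loses OTf⁻: pKₐ(CF₃SO₃H (triflic acid)) ≈ -14
(CH₃)₂CH–Cl loses Cl⁻: pKₐ(HCl) ≈ -7
(CH₃)₂CH–F loses F⁻: pKₐ(HF) ≈ 3.2

(CH₃)₂CH–F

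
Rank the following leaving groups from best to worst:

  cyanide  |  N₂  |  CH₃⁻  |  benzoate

N₂ > benzoate > cyanide > CH₃⁻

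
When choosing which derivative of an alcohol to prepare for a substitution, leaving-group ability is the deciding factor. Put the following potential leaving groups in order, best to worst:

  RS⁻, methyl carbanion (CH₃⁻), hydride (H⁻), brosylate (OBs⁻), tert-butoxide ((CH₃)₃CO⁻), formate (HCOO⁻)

brosylate (OBs⁻) > formate (HCOO⁻) > RS⁻ > tert-butoxide ((CH₃)₃CO⁻) > hydride (H⁻) > methyl carbanion (CH₃⁻)

A good leaving group is a weak base: the lower the pKₐ of its conjugate acid, the more readily it departs.
brosylate (OBs⁻): pKₐ(p-BrC₆H₄SO₃H) ≈ -2.8
formate (HCOO⁻): pKₐ(HCOOH) ≈ 3.8 — resonance-stabilised carboxylate
RS⁻: pKₐ(RSH (a thiol)) ≈ 10.5 — moderately basic; rarely leaves without activation
tert-butoxide ((CH₃)₃CO⁻): pKₐ(t-BuOH) ≈ 18
hydride (H⁻): pKₐ(H₂) ≈ 36 — extremely strong base; leaves only in special hydride-transfer contexts
methyl carbanion (CH₃⁻): pKₐ(CH₄) ≈ 48 — unstabilised carbanion; the worst conceivable leaving group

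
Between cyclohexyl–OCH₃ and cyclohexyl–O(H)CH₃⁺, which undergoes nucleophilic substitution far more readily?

From cyclohexyl–OCH₃ the departing group would be CH₃O⁻ (pKₐ(CH₃OH) ≈ 15.5). Strong base; alkoxides do not leave unassisted.
From cyclohexyl–O(H)CH₃⁺ the leaving group is R'OH (pKₐ(R'OH₂⁺) ≈ -2.4). Neutral; leaves from a protonated ether (an oxonium ion, R–O(H)R'⁺).
(In practice cyclohexyl–O(H)CH₃⁺ is made from cyclohexyl–OCH₃ by protonation with concentrated HI, allowing neutral methanol, rather than methoxide, to depart.)

cyclohexyl–O(H)CH₃⁺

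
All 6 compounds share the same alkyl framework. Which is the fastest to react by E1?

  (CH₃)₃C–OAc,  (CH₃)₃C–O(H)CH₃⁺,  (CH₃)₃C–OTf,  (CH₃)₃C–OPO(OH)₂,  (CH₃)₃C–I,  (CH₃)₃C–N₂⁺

(CH₃)₃C–N₂⁺

Same R in every case — rank the leaving groups.
A good leaving group is a weak base: the lower the pKₐ of its conjugate acid, the more readily it departs.
(CH₃)₃C–N₂⁺ loses N₂: no meaningful conjugate acid; N₂ departs as an exceptionally stable neutral molecule
(CH₃)₃C–OTf loses OTf⁻: pKₐ(CF₃SO₃H (triflic acid)) ≈ -14
(CH₃)₃C–I loses I⁻: pKₐ(HI) ≈ -10
(CH₃)₃C–O(H)CH₃⁺ loses R'OH: pKₐ(R'OH₂⁺) ≈ -2.4
(CH₃)₃C–OPO(OH)₂ loses H₂PO₄⁻: pKₐ(H₃PO₄) ≈ 2.1
(CH₃)₃C–OAc loses AcO⁻: pKₐ(CH₃COOH) ≈ 4.8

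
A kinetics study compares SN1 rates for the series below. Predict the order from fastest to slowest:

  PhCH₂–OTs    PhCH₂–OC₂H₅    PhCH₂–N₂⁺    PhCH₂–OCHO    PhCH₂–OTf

PhCH₂–N₂⁺ > PhCH₂–OTf > PhCH₂–OTs > PhCH₂–OCHO > PhCH₂–OC₂H₅

Same R in every case — rank the leaving groups.
Rank by basicity of the departing species: weakest base leaves most easily.
PhCH₂–N₂⁺ loses N₂: no meaningful conjugate acid; N₂ departs as an exceptionally stable neutral molecule
PhCH₂–OTf loses OTf⁻: pKₐ(CF₃SO₃H (triflic acid)) ≈ -14
PhCH₂–OTs loses OTs⁻: pKₐ(p-CH₃C₆H₄SO₃H (TsOH)) ≈ -2.8
PhCH₂–OCHO loses HCOO⁻: pKₐ(HCOOH) ≈ 3.8
PhCH₂–OC₂H₅ loses CH₃CH₂O⁻: pKₐ(CH₃CH₂OH) ≈ 16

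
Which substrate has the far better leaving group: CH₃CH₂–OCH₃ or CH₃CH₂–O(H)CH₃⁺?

CH₃CH₂–O(H)CH₃⁺

From CH₃CH₂–OCH₃ the departing group would be CH₃O⁻ (pKₐ(CH₃OH) ≈ 15.5). Strong base; alkoxides do not leave unassisted.
From CH₃CH₂–O(H)CH₃⁺ the leaving group is R'OH (pKₐ(R'OH₂⁺) ≈ -2.4). Neutral; leaves from a protonated ether (an oxonium ion, R–O(H)R'⁺).
(In practice CH₃CH₂–O(H)CH₃⁺ is made from CH₃CH₂–OCH₃ by protonation with concentrated HI, allowing neutral methanol, rather than methoxide, to depart.)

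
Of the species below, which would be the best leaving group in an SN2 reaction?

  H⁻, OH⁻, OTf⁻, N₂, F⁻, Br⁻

Rank by basicity of the departing species: weakest base leaves most easily.
N₂: no meaningful conjugate acid; N₂ departs as an exceptionally stable neutral molecule
OTf⁻: pKₐ(CF₃SO₃H (triflic acid)) ≈ -14
Br⁻: pKₐ(HBr) ≈ -9
F⁻: pKₐ(HF) ≈ 3.2
OH⁻: pKₐ(H₂O) ≈ 15.7
H⁻: pKₐ(H₂) ≈ 36

N₂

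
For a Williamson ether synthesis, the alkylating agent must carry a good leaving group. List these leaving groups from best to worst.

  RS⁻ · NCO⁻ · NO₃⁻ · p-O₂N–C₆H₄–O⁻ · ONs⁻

Leaving-group ability tracks the stability of the departed species; conjugate-acid pKₐ is the usual yardstick (lower pKₐ → better LG).
ONs⁻: pKₐ(p-O₂NC₆H₄SO₃H) ≈ -3.5
NO₃⁻: pKₐ(HNO₃) ≈ -1.3
NCO⁻: pKₐ(HOCN) ≈ 3.5
p-O₂N–C₆H₄–O⁻: pKₐ(p-nitrophenol) ≈ 7.2
RS⁻: pKₐ(RSH (a thiol)) ≈ 10.5

ONs⁻ > NO₃⁻ > NCO⁻ > p-O₂N–C₆H₄–O⁻ > RS⁻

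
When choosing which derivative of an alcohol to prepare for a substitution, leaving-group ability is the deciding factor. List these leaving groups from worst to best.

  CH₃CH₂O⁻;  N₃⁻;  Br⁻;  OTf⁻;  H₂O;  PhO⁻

Rank by basicity of the departing species: weakest base leaves most easily.
OTf⁻: pKₐ(CF₃SO₃H (triflic acid)) ≈ -14
Br⁻: pKₐ(HBr) ≈ -9
H₂O: pKₐ(H₃O⁺) ≈ -1.7 — neutral; leaves from a protonated alcohol (R–OH₂⁺)
N₃⁻: pKₐ(HN₃) ≈ 4.7 — linear, resonance-stabilised
PhO⁻: pKₐ(C₆H₅OH (phenol)) ≈ 10 — resonance into the ring helps, but still a poor LG
CH₃CH₂O⁻: pKₐ(CH₃CH₂OH) ≈ 16
Listed from poorest to best leaving group as asked.

CH₃CH₂O⁻ < PhO⁻ < N₃⁻ < H₂O < Br⁻ < OTf⁻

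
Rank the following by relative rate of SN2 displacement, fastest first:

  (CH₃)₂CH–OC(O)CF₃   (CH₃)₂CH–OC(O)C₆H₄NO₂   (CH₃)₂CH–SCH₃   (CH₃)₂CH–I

(CH₃)₂CH–I > (CH₃)₂CH–OC(O)CF₃ > (CH₃)₂CH–OC(O)C₆H₄NO₂ > (CH₃)₂CH–SCH₃

Same R in every case — rank the leaving groups.
Rank by basicity of the departing species: weakest base leaves most easily.
(CH₃)₂CH–I loses I⁻: pKₐ(HI) ≈ -10
(CH₃)₂CH–OC(O)CF₃ loses CF₃COO⁻: pKₐ(CF₃COOH) ≈ 0.2
(CH₃)₂CH–OC(O)C₆H₄NO₂ loses p-O₂N–C₆H₄–COO⁻: pKₐ(p-nitrobenzoic acid) ≈ 3.4
(CH₃)₂CH–SCH₃ loses RS⁻: pKₐ(RSH (a thiol)) ≈ 10.5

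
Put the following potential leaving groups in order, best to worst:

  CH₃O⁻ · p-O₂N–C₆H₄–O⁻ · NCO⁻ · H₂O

H₂O > NCO⁻ > p-O₂N–C₆H₄–O⁻ > CH₃O⁻

A good leaving group is a weak base: the lower the pKₐ of its conjugate acid, the more readily it departs.
H₂O: pKₐ(H₃O⁺) ≈ -1.7 — neutral; leaves from a protonated alcohol (R–OH₂⁺)
NCO⁻: pKₐ(HOCN) ≈ 3.5 — resonance between N and O
p-O₂N–C₆H₄–O⁻: pKₐ(p-nitrophenol) ≈ 7.2 — nitro group delocalises the charge; the classic chromogenic LG
CH₃O⁻: pKₐ(CH₃OH) ≈ 15.5 — strong base; alkoxides do not leave unassisted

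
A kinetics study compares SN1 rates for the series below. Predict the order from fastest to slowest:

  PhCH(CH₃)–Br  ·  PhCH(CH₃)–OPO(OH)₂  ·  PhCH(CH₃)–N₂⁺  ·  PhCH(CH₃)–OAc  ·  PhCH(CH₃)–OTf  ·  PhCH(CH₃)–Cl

With the same alkyl group throughout, only the leaving group differentiates the rates.
The more stable X⁻ (or X) is on its own — i.e. the weaker a base it is — the better a leaving group it makes.
PhCH(CH₃)–N₂⁺ loses N₂: no meaningful conjugate acid; N₂ departs as an exceptionally stable neutral molecule
PhCH(CH₃)–OTf loses OTf⁻: pKₐ(CF₃SO₃H (triflic acid)) ≈ -14
PhCH(CH₃)–Br loses Br⁻: pKₐ(HBr) ≈ -9
PhCH(CH₃)–Cl loses Cl⁻: pKₐ(HCl) ≈ -7
PhCH(CH₃)–OPO(OH)₂ loses H₂PO₄⁻: pKₐ(H₃PO₄) ≈ 2.1
PhCH(CH₃)–OAc loses AcO⁻: pKₐ(CH₃COOH) ≈ 4.8

PhCH(CH₃)–N₂⁺ > PhCH(CH₃)–OTf > PhCH(CH₃)–Br > PhCH(CH₃)–Cl > PhCH(CH₃)–OPO(OH)₂ > PhCH(CH₃)–OAc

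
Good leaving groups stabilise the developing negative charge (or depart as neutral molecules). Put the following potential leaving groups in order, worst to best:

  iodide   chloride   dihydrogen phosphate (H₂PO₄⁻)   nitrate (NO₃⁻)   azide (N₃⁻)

azide (N₃⁻) < dihydrogen phosphate (H₂PO₄⁻) < nitrate (NO₃⁻) < chloride < iodide

A good leaving group is a weak base: the lower the pKₐ of its conjugate acid, the more readily it departs.
iodide: pKₐ(HI) ≈ -10 — large, highly polarisable; very weak base
chloride: pKₐ(HCl) ≈ -7 — moderately weak base
nitrate (NO₃⁻): pKₐ(HNO₃) ≈ -1.3 — resonance-delocalised over three oxygens
dihydrogen phosphate (H₂PO₄⁻): pKₐ(H₃PO₄) ≈ 2.1 — moderate base; biological leaving group after further activation
azide (N₃⁻): pKₐ(HN₃) ≈ 4.7 — linear, resonance-stabilised
Listed from poorest to best leaving group as asked.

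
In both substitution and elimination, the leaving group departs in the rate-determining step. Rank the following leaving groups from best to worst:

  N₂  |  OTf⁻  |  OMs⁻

N₂ > OTf⁻ > OMs⁻

Rank by basicity of the departing species: weakest base leaves most easily.
N₂: no meaningful conjugate acid; N₂ departs as an exceptionally stable neutral molecule
OTf⁻: pKₐ(CF₃SO₃H (triflic acid)) ≈ -14 — charge spread over three oxygens and a CF₃ group; the premier leaving group in synthesis
OMs⁻: pKₐ(CH₃SO₃H (MsOH)) ≈ -1.9 — resonance-delocalised alkanesulfonate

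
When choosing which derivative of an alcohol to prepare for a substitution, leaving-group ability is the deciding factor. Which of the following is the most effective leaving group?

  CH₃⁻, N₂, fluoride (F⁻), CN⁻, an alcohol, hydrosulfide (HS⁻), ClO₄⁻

N₂

Rank by basicity of the departing species: weakest base leaves most easily.
N₂: no meaningful conjugate acid; N₂ departs as an exceptionally stable neutral molecule
ClO₄⁻: pKₐ(HClO₄) ≈ -10
an alcohol: pKₐ(R'OH₂⁺) ≈ -2.4
fluoride (F⁻): pKₐ(HF) ≈ 3.2
hydrosulfide (HS⁻): pKₐ(H₂S) ≈ 7
CN⁻: pKₐ(HCN) ≈ 9.2
CH₃⁻: pKₐ(CH₄) ≈ 48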